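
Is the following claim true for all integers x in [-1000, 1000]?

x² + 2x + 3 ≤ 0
The claim fails at x = 0:
x = 0: LHS = 0² + 2·0 + 3 = 3; 3 ≤ 0 — FAILS

Because a single integer refutes it, the statement is false.

Answer: False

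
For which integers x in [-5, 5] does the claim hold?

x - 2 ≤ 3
Over all integers in [-5, 5], LHS − RHS is largest at x = 5, where it equals 0:
x = 5: LHS = 5 - 2 = 3; 3 ≤ 3 — holds
At the ends of the range:
x = -5: LHS = (-5) - 2 = -7; -7 ≤ 3 — holds
Hence LHS − RHS is never positive, i.e. LHS ≤ RHS throughout, so the relation holds for every integer in [-5, 5].

Answer: All integers in [-5, 5]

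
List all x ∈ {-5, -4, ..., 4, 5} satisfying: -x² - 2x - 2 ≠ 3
Over all integers in [-5, 5], LHS − RHS is always negative; it is closest to 0 at x = -1, where it equals -4:
x = -1: LHS = -(-1)² - 2·(-1) - 2 = -1; -1 ≠ 3 — holds
At the ends of the range:
x = -5: LHS = -(-5)² - 2·(-5) - 2 = -17; -17 ≠ 3 — holds
x = 5: LHS = -5² - 2·5 - 2 = -37; -37 ≠ 3 — holds
Hence LHS − RHS is never 0, i.e. the two sides are never equal, so the relation holds for every integer in [-5, 5].

Answer: All integers in [-5, 5]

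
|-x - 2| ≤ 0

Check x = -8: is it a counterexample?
Substitute x = -8 into the relation:
x = -8: LHS = |-(-8) - 2| = |6| = 6; 6 ≤ 0 — FAILS

Since the claim fails at x = -8, this value is a counterexample.

Answer: Yes, x = -8 is a counterexample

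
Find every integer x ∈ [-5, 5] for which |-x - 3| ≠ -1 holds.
An absolute value is never negative, so the left side is ≥ 0 for every x, while the right side is -1. Tightest case in [-5, 5] is x = -3:
x = -3: LHS = |-(-3) - 3| = |0| = 0; 0 ≠ -1 — holds
Hence LHS − RHS is never 0, i.e. the two sides are never equal, so the relation holds for every integer in [-5, 5].

Answer: All integers in [-5, 5]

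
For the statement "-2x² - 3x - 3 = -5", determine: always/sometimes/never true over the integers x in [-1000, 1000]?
Holds at x = -2: LHS = -2·(-2)² - 3·(-2) - 3 = -5; -5 = -5 — holds
Fails at x = 0: LHS = -2·0² - 3·0 - 3 = -3; -3 = -5 — FAILS
It is satisfied by some integers in the range but not all.

Answer: Sometimes true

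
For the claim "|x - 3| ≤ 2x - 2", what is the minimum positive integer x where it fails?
Testing positive integers:
x = 1: LHS = |1 - 3| = |-2| = 2, RHS = 2·1 - 2 = 0; 2 ≤ 0 — FAILS  ← smallest positive counterexample

Answer: x = 1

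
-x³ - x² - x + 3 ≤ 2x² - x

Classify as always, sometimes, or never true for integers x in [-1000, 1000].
Holds at x = 1: LHS = -1³ - 1² - 1 + 3 = 0, RHS = 2·1² - 1 = 1; 0 ≤ 1 — holds
Fails at x = 0: LHS = -0³ - 0² - 0 + 3 = 3, RHS = 2·0² - 0 = 0; 3 ≤ 0 — FAILS
It is satisfied by some integers in the range but not all.

Answer: Sometimes true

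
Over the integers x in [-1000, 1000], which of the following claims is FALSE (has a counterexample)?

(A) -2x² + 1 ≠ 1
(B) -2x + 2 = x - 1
(A) x = 0: LHS = -2·0² + 1 = 1; 1 ≠ 1 — FAILS
(B) x = 0: LHS = -2·0 + 2 = 2, RHS = 0 - 1 = -1; 2 = -1 — FAILS

Answer: Both A and B are false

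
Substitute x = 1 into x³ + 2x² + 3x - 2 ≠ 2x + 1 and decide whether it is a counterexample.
Substitute x = 1 into the relation:
x = 1: LHS = 1³ + 2·1² + 3·1 - 2 = 4, RHS = 2·1 + 1 = 3; 4 ≠ 3 — holds

The relation holds at x = 1, so it is not a counterexample.

Answer: No, x = 1 is not a counterexample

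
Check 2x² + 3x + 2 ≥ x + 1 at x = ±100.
x = 100: LHS = 2·100² + 3·100 + 2 = 20302, RHS = 100 + 1 = 101; 20302 ≥ 101 — holds
x = -100: LHS = 2·(-100)² + 3·(-100) + 2 = 19702, RHS = (-100) + 1 = -99; 19702 ≥ -99 — holds

Answer: Yes, holds for both x = 100 and x = -100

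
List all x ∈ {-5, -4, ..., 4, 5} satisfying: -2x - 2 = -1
Track d = LHS − RHS over the integers in [-5, 5]. Equality would need d = 0, but d changes sign only between consecutive integers, jumping over 0:
x = -1: LHS = -2·(-1) - 2 = 0; 0 = -1 — FAILS  (d = 1)
x = 0: LHS = -2·0 - 2 = -2; -2 = -1 — FAILS  (d = -1)
Away from these crossings d keeps a constant sign, and checking every integer in [-5, 5] confirms d ≠ 0 throughout. Hence the two sides are never equal, so the claimed relation (=) fails for every integer in [-5, 5].

Answer: None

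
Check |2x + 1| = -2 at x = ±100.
x = 100: LHS = |2·100 + 1| = |201| = 201; 201 = -2 — FAILS
x = -100: LHS = |2·(-100) + 1| = |-199| = 199; 199 = -2 — FAILS

Answer: No, fails for both x = 100 and x = -100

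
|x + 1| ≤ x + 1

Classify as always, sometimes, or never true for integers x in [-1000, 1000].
Holds at x = 0: LHS = |0 + 1| = |1| = 1, RHS = 0 + 1 = 1; 1 ≤ 1 — holds
Fails at x = -2: LHS = |(-2) + 1| = |-1| = 1, RHS = (-2) + 1 = -1; 1 ≤ -1 — FAILS
It is satisfied by some integers in the range but not all.

Answer: Sometimes true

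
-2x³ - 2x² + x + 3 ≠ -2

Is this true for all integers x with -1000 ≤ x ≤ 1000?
Track d = LHS − RHS over the integers in [-1000, 1000]. Equality would need d = 0, but d changes sign only between consecutive integers, jumping over 0:
x = 1: LHS = -2·1³ - 2·1² + 1 + 3 = 0; 0 ≠ -2 — holds  (d = 2)
x = 2: LHS = -2·2³ - 2·2² + 2 + 3 = -19; -19 ≠ -2 — holds  (d = -17)
Away from these crossings d keeps a constant sign, and checking every integer in [-1000, 1000] confirms d ≠ 0 throughout. Hence the two sides are never equal, so the relation holds for every integer in [-1000, 1000].

No counterexample exists.

Answer: True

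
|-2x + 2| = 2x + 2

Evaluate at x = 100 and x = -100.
x = 100: LHS = |-2·100 + 2| = |-198| = 198, RHS = 2·100 + 2 = 202; 198 = 202 — FAILS
x = -100: LHS = |-2·(-100) + 2| = |202| = 202, RHS = 2·(-100) + 2 = -198; 202 = -198 — FAILS

Answer: No, fails for both x = 100 and x = -100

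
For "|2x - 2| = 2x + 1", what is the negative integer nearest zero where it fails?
Testing negative integers from -1 downward:
x = -1: LHS = |2·(-1) - 2| = |-4| = 4, RHS = 2·(-1) + 1 = -1; 4 = -1 — FAILS  ← closest negative counterexample to 0

Answer: x = -1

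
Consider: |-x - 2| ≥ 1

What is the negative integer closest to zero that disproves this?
Testing negative integers from -1 downward:
x = -1: LHS = |-(-1) - 2| = |-1| = 1; 1 ≥ 1 — holds
x = -2: LHS = |-(-2) - 2| = |0| = 0; 0 ≥ 1 — FAILS  ← closest negative counterexample to 0

Answer: x = -2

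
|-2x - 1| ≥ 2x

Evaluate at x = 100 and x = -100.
x = 100: LHS = |-2·100 - 1| = |-201| = 201, RHS = 2·100 = 200; 201 ≥ 200 — holds
x = -100: LHS = |-2·(-100) - 1| = |199| = 199, RHS = 2·(-100) = -200; 199 ≥ -200 — holds

Answer: Yes, holds for both x = 100 and x = -100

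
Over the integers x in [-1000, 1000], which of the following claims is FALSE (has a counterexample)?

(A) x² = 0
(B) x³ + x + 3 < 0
(A) x = 1: LHS = 1² = 1; 1 = 0 — FAILS
(B) x = 0: LHS = 0³ + 0 + 3 = 3; 3 < 0 — FAILS

Answer: Both A and B are false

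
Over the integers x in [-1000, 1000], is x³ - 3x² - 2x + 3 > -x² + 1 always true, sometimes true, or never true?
Holds at x = 0: LHS = 0³ - 3·0² - 2·0 + 3 = 3, RHS = -0² + 1 = 1; 3 > 1 — holds
Fails at x = 1: LHS = 1³ - 3·1² - 2·1 + 3 = -1, RHS = -1² + 1 = 0; -1 > 0 — FAILS
It is satisfied by some integers in the range but not all.

Answer: Sometimes true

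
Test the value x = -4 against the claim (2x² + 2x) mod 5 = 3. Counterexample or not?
Substitute x = -4 into the relation:
x = -4: LHS = (2·(-4)² + 2·(-4)) mod 5 = 24 mod 5 = 4; 4 = 3 — FAILS

Since the claim fails at x = -4, this value is a counterexample.

Answer: Yes, x = -4 is a counterexample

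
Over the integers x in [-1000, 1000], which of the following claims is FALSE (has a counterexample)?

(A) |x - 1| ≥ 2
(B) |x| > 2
(A) x = 0: LHS = |0 - 1| = |-1| = 1; 1 ≥ 2 — FAILS
(B) x = 0: LHS = |0| = 0; 0 > 2 — FAILS

Answer: Both A and B are false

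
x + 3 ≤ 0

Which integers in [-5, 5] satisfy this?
Holds for: {-5, -4, -3}
Fails for: {-2, -1, 0, 1, 2, 3, 4, 5}

Answer: {-5, -4, -3}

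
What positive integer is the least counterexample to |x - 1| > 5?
Testing positive integers:
x = 1: LHS = |1 - 1| = |0| = 0; 0 > 5 — FAILS  ← smallest positive counterexample

Answer: x = 1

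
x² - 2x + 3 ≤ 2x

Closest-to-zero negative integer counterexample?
Testing negative integers from -1 downward:
x = -1: LHS = (-1)² - 2·(-1) + 3 = 6, RHS = 2·(-1) = -2; 6 ≤ -2 — FAILS  ← closest negative counterexample to 0

Answer: x = -1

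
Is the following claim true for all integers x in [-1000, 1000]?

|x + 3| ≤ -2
The claim fails at x = 0:
x = 0: LHS = |0 + 3| = |3| = 3; 3 ≤ -2 — FAILS

Because a single integer refutes it, the statement is false.

Answer: False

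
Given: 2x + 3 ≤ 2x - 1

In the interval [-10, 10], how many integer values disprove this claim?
Counterexamples in [-10, 10]: {-10, -9, -8, -7, -6, -5, -4, -3, -2, -1, 0, 1, 2, 3, 4, 5, 6, 7, 8, 9, 10}.

Counting them gives 21 values.

Answer: 21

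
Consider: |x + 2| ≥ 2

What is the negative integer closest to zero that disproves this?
Testing negative integers from -1 downward:
x = -1: LHS = |(-1) + 2| = |1| = 1; 1 ≥ 2 — FAILS  ← closest negative counterexample to 0

Answer: x = -1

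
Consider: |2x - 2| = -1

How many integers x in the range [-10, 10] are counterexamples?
Counterexamples in [-10, 10]: {-10, -9, -8, -7, -6, -5, -4, -3, -2, -1, 0, 1, 2, 3, 4, 5, 6, 7, 8, 9, 10}.

Counting them gives 21 values.

Answer: 21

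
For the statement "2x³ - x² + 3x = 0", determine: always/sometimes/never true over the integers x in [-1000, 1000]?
Holds at x = 0: LHS = 2·0³ - 0² + 3·0 = 0; 0 = 0 — holds
Fails at x = 1: LHS = 2·1³ - 1² + 3·1 = 4; 4 = 0 — FAILS
It is satisfied by some integers in the range but not all.

Answer: Sometimes true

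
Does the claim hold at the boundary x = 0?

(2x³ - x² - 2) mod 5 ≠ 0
x = 0: LHS = (2·0³ - 0² - 2) mod 5 = (-2) mod 5 = 3; 3 ≠ 0 — holds

The relation is satisfied at x = 0.

Answer: Yes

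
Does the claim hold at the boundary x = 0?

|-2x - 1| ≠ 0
x = 0: LHS = |-2·0 - 1| = |-1| = 1; 1 ≠ 0 — holds

The relation is satisfied at x = 0.

Answer: Yes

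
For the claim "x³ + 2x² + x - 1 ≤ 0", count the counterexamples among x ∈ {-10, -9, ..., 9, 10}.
Counterexamples in [-10, 10]: {1, 2, 3, 4, 5, 6, 7, 8, 9, 10}.

Counting them gives 10 values.

Answer: 10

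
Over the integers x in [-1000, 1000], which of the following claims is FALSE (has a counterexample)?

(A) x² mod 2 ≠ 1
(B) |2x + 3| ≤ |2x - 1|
(A) x = 1: LHS = (1²) mod 2 = 1 mod 2 = 1; 1 ≠ 1 — FAILS
(B) x = 0: LHS = |2·0 + 3| = |3| = 3, RHS = |2·0 - 1| = |-1| = 1; 3 ≤ 1 — FAILS

Answer: Both A and B are false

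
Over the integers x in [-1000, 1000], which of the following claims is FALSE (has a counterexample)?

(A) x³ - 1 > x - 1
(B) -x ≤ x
(A) x = 0: LHS = 0³ - 1 = -1, RHS = 0 - 1 = -1; -1 > -1 — FAILS
(B) x = -1: LHS = -(-1) = 1; 1 ≤ -1 — FAILS

Answer: Both A and B are false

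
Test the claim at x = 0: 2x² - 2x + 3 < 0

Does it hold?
x = 0: LHS = 2·0² - 2·0 + 3 = 3; 3 < 0 — FAILS

The relation fails at x = 0, so x = 0 is a counterexample.

Answer: No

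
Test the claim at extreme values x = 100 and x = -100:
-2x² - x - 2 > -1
x = 100: LHS = -2·100² - 100 - 2 = -20102; -20102 > -1 — FAILS
x = -100: LHS = -2·(-100)² - (-100) - 2 = -19902; -19902 > -1 — FAILS

Answer: No, fails for both x = 100 and x = -100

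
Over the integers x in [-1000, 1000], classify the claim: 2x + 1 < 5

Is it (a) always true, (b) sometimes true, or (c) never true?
Holds at x = 0: LHS = 2·0 + 1 = 1; 1 < 5 — holds
Fails at x = 2: LHS = 2·2 + 1 = 5; 5 < 5 — FAILS
It is satisfied by some integers in the range but not all.

Answer: Sometimes true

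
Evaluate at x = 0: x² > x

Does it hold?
x = 0: LHS = 0² = 0; 0 > 0 — FAILS

The relation fails at x = 0, so x = 0 is a counterexample.

Answer: No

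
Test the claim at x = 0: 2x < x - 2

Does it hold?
x = 0: LHS = 2·0 = 0, RHS = 0 - 2 = -2; 0 < -2 — FAILS

The relation fails at x = 0, so x = 0 is a counterexample.

Answer: No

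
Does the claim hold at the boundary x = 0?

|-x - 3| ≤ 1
x = 0: LHS = |-0 - 3| = |-3| = 3; 3 ≤ 1 — FAILS

The relation fails at x = 0, so x = 0 is a counterexample.

Answer: No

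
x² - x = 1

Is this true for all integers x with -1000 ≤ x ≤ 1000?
The claim fails at x = 0:
x = 0: LHS = 0² - 0 = 0; 0 = 1 — FAILS

Because a single integer refutes it, the statement is false.

Answer: False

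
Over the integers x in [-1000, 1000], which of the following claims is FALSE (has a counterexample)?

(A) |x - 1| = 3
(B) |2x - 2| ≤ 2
(A) x = 0: LHS = |0 - 1| = |-1| = 1; 1 = 3 — FAILS
(B) x = -1: LHS = |2·(-1) - 2| = |-4| = 4; 4 ≤ 2 — FAILS

Answer: Both A and B are false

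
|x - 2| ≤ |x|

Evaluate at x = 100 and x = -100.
x = 100: LHS = |100 - 2| = |98| = 98, RHS = |100| = 100; 98 ≤ 100 — holds
x = -100: LHS = |(-100) - 2| = |-102| = 102, RHS = |-100| = 100; 102 ≤ 100 — FAILS

Answer: Partially: holds for x = 100, fails for x = -100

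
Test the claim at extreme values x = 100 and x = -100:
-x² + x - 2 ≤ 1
x = 100: LHS = -100² + 100 - 2 = -9902; -9902 ≤ 1 — holds
x = -100: LHS = -(-100)² + (-100) - 2 = -10102; -10102 ≤ 1 — holds

Answer: Yes, holds for both x = 100 and x = -100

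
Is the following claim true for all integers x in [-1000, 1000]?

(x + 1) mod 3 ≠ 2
The claim fails at x = 1:
x = 1: LHS = (1 + 1) mod 3 = 2 mod 3 = 2; 2 ≠ 2 — FAILS

Because a single integer refutes it, the statement is false.

Answer: False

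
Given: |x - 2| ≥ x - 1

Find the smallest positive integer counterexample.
Testing positive integers:
x = 1: LHS = |1 - 2| = |-1| = 1, RHS = 1 - 1 = 0; 1 ≥ 0 — holds
x = 2: LHS = |2 - 2| = |0| = 0, RHS = 2 - 1 = 1; 0 ≥ 1 — FAILS  ← smallest positive counterexample

Answer: x = 2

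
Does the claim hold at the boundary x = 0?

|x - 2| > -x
x = 0: LHS = |0 - 2| = |-2| = 2, RHS = -0 = 0; 2 > 0 — holds

The relation is satisfied at x = 0.

Answer: Yes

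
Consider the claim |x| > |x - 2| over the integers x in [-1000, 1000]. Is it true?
The claim fails at x = 0:
x = 0: LHS = |0| = 0, RHS = |0 - 2| = |-2| = 2; 0 > 2 — FAILS

Because a single integer refutes it, the statement is false.

Answer: False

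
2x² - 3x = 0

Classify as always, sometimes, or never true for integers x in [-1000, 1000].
Holds at x = 0: LHS = 2·0² - 3·0 = 0; 0 = 0 — holds
Fails at x = 1: LHS = 2·1² - 3·1 = -1; -1 = 0 — FAILS
It is satisfied by some integers in the range but not all.

Answer: Sometimes true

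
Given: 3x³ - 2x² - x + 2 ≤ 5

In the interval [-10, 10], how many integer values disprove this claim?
Counterexamples in [-10, 10]: {2, 3, 4, 5, 6, 7, 8, 9, 10}.

Counting them gives 9 values.

Answer: 9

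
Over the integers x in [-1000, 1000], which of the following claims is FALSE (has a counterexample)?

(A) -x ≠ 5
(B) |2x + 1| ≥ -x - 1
(A) x = -5: LHS = -(-5) = 5; 5 ≠ 5 — FAILS

(B) Over all integers in [-1000, 1000], LHS − RHS is smallest at x = -1, where it equals 1:
x = -1: LHS = |2·(-1) + 1| = |-1| = 1, RHS = -(-1) - 1 = 0; 1 ≥ 0 — holds
At the ends of the range:
x = -1000: LHS = |2·(-1000) + 1| = |-1999| = 1999, RHS = -(-1000) - 1 = 999; 1999 ≥ 999 — holds
x = 1000: LHS = |2·1000 + 1| = |2001| = 2001, RHS = -1000 - 1 = -1001; 2001 ≥ -1001 — holds
Hence LHS − RHS is never negative, i.e. LHS ≥ RHS throughout, so the relation holds for every integer in [-1000, 1000].

Only (A) has a counterexample.

Answer: A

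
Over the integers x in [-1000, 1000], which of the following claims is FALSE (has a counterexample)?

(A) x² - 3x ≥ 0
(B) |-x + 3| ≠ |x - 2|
(A) x = 1: LHS = 1² - 3·1 = -2; -2 ≥ 0 — FAILS

(B) Track d = LHS − RHS over the integers in [-1000, 1000]. Equality would need d = 0, but d changes sign only between consecutive integers, jumping over 0:
x = 2: LHS = |-2 + 3| = |1| = 1, RHS = |2 - 2| = |0| = 0; 1 ≠ 0 — holds  (d = 1)
x = 3: LHS = |-3 + 3| = |0| = 0, RHS = |3 - 2| = |1| = 1; 0 ≠ 1 — holds  (d = -1)
Away from these crossings d keeps a constant sign, and checking every integer in [-1000, 1000] confirms d ≠ 0 throughout. Hence the two sides are never equal, so the relation holds for every integer in [-1000, 1000].

Only (A) has a counterexample.

Answer: A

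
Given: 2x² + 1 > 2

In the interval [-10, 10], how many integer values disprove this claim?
Counterexamples in [-10, 10]: {0}.

Counting them gives 1 values.

Answer: 1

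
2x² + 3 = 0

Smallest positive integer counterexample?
Testing positive integers:
x = 1: LHS = 2·1² + 3 = 5; 5 = 0 — FAILS  ← smallest positive counterexample

Answer: x = 1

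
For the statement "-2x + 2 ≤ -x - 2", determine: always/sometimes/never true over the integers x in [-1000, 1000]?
Holds at x = 4: LHS = -2·4 + 2 = -6, RHS = -4 - 2 = -6; -6 ≤ -6 — holds
Fails at x = 0: LHS = -2·0 + 2 = 2, RHS = -0 - 2 = -2; 2 ≤ -2 — FAILS
It is satisfied by some integers in the range but not all.

Answer: Sometimes true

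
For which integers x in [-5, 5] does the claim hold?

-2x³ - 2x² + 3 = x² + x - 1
Track d = LHS − RHS over the integers in [-5, 5]. Equality would need d = 0, but d changes sign only between consecutive integers, jumping over 0:
x = 0: LHS = -2·0³ - 2·0² + 3 = 3, RHS = 0² + 0 - 1 = -1; 3 = -1 — FAILS  (d = 4)
x = 1: LHS = -2·1³ - 2·1² + 3 = -1, RHS = 1² + 1 - 1 = 1; -1 = 1 — FAILS  (d = -2)
Away from these crossings d keeps a constant sign, and checking every integer in [-5, 5] confirms d ≠ 0 throughout. Hence the two sides are never equal, so the claimed relation (=) fails for every integer in [-5, 5].

Answer: None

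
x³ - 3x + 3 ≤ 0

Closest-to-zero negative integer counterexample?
Testing negative integers from -1 downward:
x = -1: LHS = (-1)³ - 3·(-1) + 3 = 5; 5 ≤ 0 — FAILS  ← closest negative counterexample to 0

Answer: x = -1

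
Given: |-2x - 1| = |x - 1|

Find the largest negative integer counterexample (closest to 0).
Testing negative integers from -1 downward:
x = -1: LHS = |-2·(-1) - 1| = |1| = 1, RHS = |(-1) - 1| = |-2| = 2; 1 = 2 — FAILS  ← closest negative counterexample to 0

Answer: x = -1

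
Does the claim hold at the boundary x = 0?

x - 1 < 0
x = 0: LHS = 0 - 1 = -1; -1 < 0 — holds

The relation is satisfied at x = 0.

Answer: Yes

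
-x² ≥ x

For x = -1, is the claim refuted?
Substitute x = -1 into the relation:
x = -1: LHS = -(-1)² = -1; -1 ≥ -1 — holds

The claim holds here, so x = -1 is not a counterexample. (A counterexample exists elsewhere, e.g. x = 1.)

Answer: No, x = -1 is not a counterexample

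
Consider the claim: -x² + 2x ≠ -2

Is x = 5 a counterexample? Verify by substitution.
Substitute x = 5 into the relation:
x = 5: LHS = -5² + 2·5 = -15; -15 ≠ -2 — holds

The relation holds at x = 5, so it is not a counterexample.

Answer: No, x = 5 is not a counterexample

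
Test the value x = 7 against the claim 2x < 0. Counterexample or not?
Substitute x = 7 into the relation:
x = 7: LHS = 2·7 = 14; 14 < 0 — FAILS

Since the claim fails at x = 7, this value is a counterexample.

Answer: Yes, x = 7 is a counterexample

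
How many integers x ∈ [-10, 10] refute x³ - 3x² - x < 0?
Counterexamples in [-10, 10]: {0, 4, 5, 6, 7, 8, 9, 10}.

Counting them gives 8 values.

Answer: 8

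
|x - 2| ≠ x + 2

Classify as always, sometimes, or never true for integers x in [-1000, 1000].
Holds at x = 1: LHS = |1 - 2| = |-1| = 1, RHS = 1 + 2 = 3; 1 ≠ 3 — holds
Fails at x = 0: LHS = |0 - 2| = |-2| = 2, RHS = 0 + 2 = 2; 2 ≠ 2 — FAILS
It is satisfied by some integers in the range but not all.

Answer: Sometimes true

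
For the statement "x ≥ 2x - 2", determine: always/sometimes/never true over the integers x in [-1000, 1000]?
Holds at x = 0: RHS = 2·0 - 2 = -2; 0 ≥ -2 — holds
Fails at x = 3: RHS = 2·3 - 2 = 4; 3 ≥ 4 — FAILS
It is satisfied by some integers in the range but not all.

Answer: Sometimes true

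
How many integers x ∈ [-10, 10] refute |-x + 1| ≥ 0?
An absolute value is never negative, so the left side is ≥ 0 for every x, while the right side is 0. Tightest case in [-10, 10] is x = 1:
x = 1: LHS = |-1 + 1| = |0| = 0; 0 ≥ 0 — holds
Hence LHS − RHS is never negative, i.e. LHS ≥ RHS throughout, so the relation holds for every integer in [-10, 10].

No counterexample appears in that range.

Answer: 0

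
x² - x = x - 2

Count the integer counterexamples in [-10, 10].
Counterexamples in [-10, 10]: {-10, -9, -8, -7, -6, -5, -4, -3, -2, -1, 0, 1, 2, 3, 4, 5, 6, 7, 8, 9, 10}.

Counting them gives 21 values.

Answer: 21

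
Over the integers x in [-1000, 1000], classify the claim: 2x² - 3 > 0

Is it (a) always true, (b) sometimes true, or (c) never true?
Holds at x = 2: LHS = 2·2² - 3 = 5; 5 > 0 — holds
Fails at x = 0: LHS = 2·0² - 3 = -3; -3 > 0 — FAILS
It is satisfied by some integers in the range but not all.

Answer: Sometimes true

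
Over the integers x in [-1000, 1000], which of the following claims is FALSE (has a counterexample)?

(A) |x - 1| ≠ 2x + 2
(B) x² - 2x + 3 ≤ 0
(A) Track d = LHS − RHS over the integers in [-1000, 1000]. Equality would need d = 0, but d changes sign only between consecutive integers, jumping over 0:
x = -1: LHS = |(-1) - 1| = |-2| = 2, RHS = 2·(-1) + 2 = 0; 2 ≠ 0 — holds  (d = 2)
x = 0: LHS = |0 - 1| = |-1| = 1, RHS = 2·0 + 2 = 2; 1 ≠ 2 — holds  (d = -1)
Away from these crossings d keeps a constant sign, and checking every integer in [-1000, 1000] confirms d ≠ 0 throughout. Hence the two sides are never equal, so the relation holds for every integer in [-1000, 1000].

(B) x = 0: LHS = 0² - 2·0 + 3 = 3; 3 ≤ 0 — FAILS

Only (B) has a counterexample.

Answer: B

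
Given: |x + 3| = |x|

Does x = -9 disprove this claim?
Substitute x = -9 into the relation:
x = -9: LHS = |(-9) + 3| = |-6| = 6, RHS = |-9| = 9; 6 = 9 — FAILS

Since the claim fails at x = -9, this value is a counterexample.

Answer: Yes, x = -9 is a counterexample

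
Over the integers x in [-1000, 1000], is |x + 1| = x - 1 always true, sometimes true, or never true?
Over all integers in [-1000, 1000], LHS − RHS is always positive; it is smallest at x = 0, where it equals 2:
x = 0: LHS = |0 + 1| = |1| = 1, RHS = 0 - 1 = -1; 1 = -1 — FAILS
At the ends of the range:
x = -1000: LHS = |(-1000) + 1| = |-999| = 999, RHS = (-1000) - 1 = -1001; 999 = -1001 — FAILS
x = 1000: LHS = |1000 + 1| = |1001| = 1001, RHS = 1000 - 1 = 999; 1001 = 999 — FAILS
Hence LHS − RHS is never 0, i.e. the two sides are never equal, so the claimed relation (=) fails for every integer in [-1000, 1000].

No integer in the range satisfies it.

Answer: Never true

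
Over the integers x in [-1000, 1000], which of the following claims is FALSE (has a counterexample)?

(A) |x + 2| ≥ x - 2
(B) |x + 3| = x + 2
(A) Over all integers in [-1000, 1000], LHS − RHS is smallest at x = 0, where it equals 4:
x = 0: LHS = |0 + 2| = |2| = 2, RHS = 0 - 2 = -2; 2 ≥ -2 — holds
At the ends of the range:
x = -1000: LHS = |(-1000) + 2| = |-998| = 998, RHS = (-1000) - 2 = -1002; 998 ≥ -1002 — holds
x = 1000: LHS = |1000 + 2| = |1002| = 1002, RHS = 1000 - 2 = 998; 1002 ≥ 998 — holds
Hence LHS − RHS is never negative, i.e. LHS ≥ RHS throughout, so the relation holds for every integer in [-1000, 1000].

(B) x = 0: LHS = |0 + 3| = |3| = 3, RHS = 0 + 2 = 2; 3 = 2 — FAILS

Only (B) has a counterexample.

Answer: B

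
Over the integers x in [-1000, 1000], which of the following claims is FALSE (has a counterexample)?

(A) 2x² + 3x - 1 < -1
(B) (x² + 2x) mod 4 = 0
(A) x = 0: LHS = 2·0² + 3·0 - 1 = -1; -1 < -1 — FAILS
(B) x = 1: LHS = (1² + 2·1) mod 4 = 3 mod 4 = 3; 3 = 0 — FAILS

Answer: Both A and B are false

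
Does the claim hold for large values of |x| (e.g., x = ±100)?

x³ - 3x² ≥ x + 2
x = 100: LHS = 100³ - 3·100² = 970000, RHS = 100 + 2 = 102; 970000 ≥ 102 — holds
x = -100: LHS = (-100)³ - 3·(-100)² = -1030000, RHS = (-100) + 2 = -98; -1030000 ≥ -98 — FAILS

Answer: Partially: holds for x = 100, fails for x = -100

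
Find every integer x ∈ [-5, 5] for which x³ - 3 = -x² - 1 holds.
Holds for: {1}
Fails for: {-5, -4, -3, -2, -1, 0, 2, 3, 4, 5}

Answer: {1}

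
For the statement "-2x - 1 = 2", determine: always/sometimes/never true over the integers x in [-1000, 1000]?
Track d = LHS − RHS over the integers in [-1000, 1000]. Equality would need d = 0, but d changes sign only between consecutive integers, jumping over 0:
x = -2: LHS = -2·(-2) - 1 = 3; 3 = 2 — FAILS  (d = 1)
x = -1: LHS = -2·(-1) - 1 = 1; 1 = 2 — FAILS  (d = -1)
Away from these crossings d keeps a constant sign, and checking every integer in [-1000, 1000] confirms d ≠ 0 throughout. Hence the two sides are never equal, so the claimed relation (=) fails for every integer in [-1000, 1000].

No integer in the range satisfies it.

Answer: Never true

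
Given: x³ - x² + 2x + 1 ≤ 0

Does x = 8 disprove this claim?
Substitute x = 8 into the relation:
x = 8: LHS = 8³ - 8² + 2·8 + 1 = 465; 465 ≤ 0 — FAILS

Since the claim fails at x = 8, this value is a counterexample.

Answer: Yes, x = 8 is a counterexample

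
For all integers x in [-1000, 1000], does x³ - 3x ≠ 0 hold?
The claim fails at x = 0:
x = 0: LHS = 0³ - 3·0 = 0; 0 ≠ 0 — FAILS

Because a single integer refutes it, the statement is false.

Answer: False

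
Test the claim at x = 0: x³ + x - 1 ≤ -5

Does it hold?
x = 0: LHS = 0³ + 0 - 1 = -1; -1 ≤ -5 — FAILS

The relation fails at x = 0, so x = 0 is a counterexample.

Answer: No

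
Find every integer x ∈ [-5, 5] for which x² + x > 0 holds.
Holds for: {-5, -4, -3, -2, 1, 2, 3, 4, 5}
Fails for: {-1, 0}

Answer: {-5, -4, -3, -2, 1, 2, 3, 4, 5}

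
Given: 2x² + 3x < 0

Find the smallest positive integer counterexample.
Testing positive integers:
x = 1: LHS = 2·1² + 3·1 = 5; 5 < 0 — FAILS  ← smallest positive counterexample

Answer: x = 1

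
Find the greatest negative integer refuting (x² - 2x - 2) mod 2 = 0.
Testing negative integers from -1 downward:
x = -1: LHS = ((-1)² - 2·(-1) - 2) mod 2 = 1 mod 2 = 1; 1 = 0 — FAILS  ← closest negative counterexample to 0

Answer: x = -1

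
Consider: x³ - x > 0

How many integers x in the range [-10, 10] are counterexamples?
Counterexamples in [-10, 10]: {-10, -9, -8, -7, -6, -5, -4, -3, -2, -1, 0, 1}.

Counting them gives 12 values.

Answer: 12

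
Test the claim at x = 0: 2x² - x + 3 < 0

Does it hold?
x = 0: LHS = 2·0² - 0 + 3 = 3; 3 < 0 — FAILS

The relation fails at x = 0, so x = 0 is a counterexample.

Answer: No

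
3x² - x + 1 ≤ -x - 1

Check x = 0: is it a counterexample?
Substitute x = 0 into the relation:
x = 0: LHS = 3·0² - 0 + 1 = 1, RHS = -0 - 1 = -1; 1 ≤ -1 — FAILS

Since the claim fails at x = 0, this value is a counterexample.

Answer: Yes, x = 0 is a counterexample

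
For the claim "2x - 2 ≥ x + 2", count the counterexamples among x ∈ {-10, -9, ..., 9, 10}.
Counterexamples in [-10, 10]: {-10, -9, -8, -7, -6, -5, -4, -3, -2, -1, 0, 1, 2, 3}.

Counting them gives 14 values.

Answer: 14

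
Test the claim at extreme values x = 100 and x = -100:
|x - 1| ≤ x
x = 100: LHS = |100 - 1| = |99| = 99; 99 ≤ 100 — holds
x = -100: LHS = |(-100) - 1| = |-101| = 101; 101 ≤ -100 — FAILS

Answer: Partially: holds for x = 100, fails for x = -100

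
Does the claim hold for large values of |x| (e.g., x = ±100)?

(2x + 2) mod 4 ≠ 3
x = 100: LHS = (2·100 + 2) mod 4 = 202 mod 4 = 2; 2 ≠ 3 — holds
x = -100: LHS = (2·(-100) + 2) mod 4 = (-198) mod 4 = 2; 2 ≠ 3 — holds

Answer: Yes, holds for both x = 100 and x = -100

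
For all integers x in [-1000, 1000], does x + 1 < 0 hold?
The claim fails at x = 0:
x = 0: LHS = 0 + 1 = 1; 1 < 0 — FAILS

Because a single integer refutes it, the statement is false.

Answer: False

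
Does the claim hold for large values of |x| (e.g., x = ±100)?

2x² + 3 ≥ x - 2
x = 100: LHS = 2·100² + 3 = 20003, RHS = 100 - 2 = 98; 20003 ≥ 98 — holds
x = -100: LHS = 2·(-100)² + 3 = 20003, RHS = (-100) - 2 = -102; 20003 ≥ -102 — holds

Answer: Yes, holds for both x = 100 and x = -100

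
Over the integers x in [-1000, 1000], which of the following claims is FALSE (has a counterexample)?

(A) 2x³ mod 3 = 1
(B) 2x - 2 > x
(A) x = 0: LHS = (2·0³) mod 3 = 0 mod 3 = 0; 0 = 1 — FAILS
(B) x = 0: LHS = 2·0 - 2 = -2; -2 > 0 — FAILS

Answer: Both A and B are false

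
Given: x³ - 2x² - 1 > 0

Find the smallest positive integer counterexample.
Testing positive integers:
x = 1: LHS = 1³ - 2·1² - 1 = -2; -2 > 0 — FAILS  ← smallest positive counterexample

Answer: x = 1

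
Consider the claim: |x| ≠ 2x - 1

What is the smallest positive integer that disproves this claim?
Testing positive integers:
x = 1: LHS = |1| = 1, RHS = 2·1 - 1 = 1; 1 ≠ 1 — FAILS  ← smallest positive counterexample

Answer: x = 1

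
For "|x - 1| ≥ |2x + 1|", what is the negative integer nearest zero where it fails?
Testing negative integers from -1 downward:
x = -1: LHS = |(-1) - 1| = |-2| = 2, RHS = |2·(-1) + 1| = |-1| = 1; 2 ≥ 1 — holds
x = -2: LHS = |(-2) - 1| = |-3| = 3, RHS = |2·(-2) + 1| = |-3| = 3; 3 ≥ 3 — holds
x = -3: LHS = |(-3) - 1| = |-4| = 4, RHS = |2·(-3) + 1| = |-5| = 5; 4 ≥ 5 — FAILS  ← closest negative counterexample to 0

Answer: x = -3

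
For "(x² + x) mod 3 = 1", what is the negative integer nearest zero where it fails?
Testing negative integers from -1 downward:
x = -1: LHS = ((-1)² + (-1)) mod 3 = 0 mod 3 = 0; 0 = 1 — FAILS  ← closest negative counterexample to 0

Answer: x = -1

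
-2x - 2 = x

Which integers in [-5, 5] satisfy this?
Track d = LHS − RHS over the integers in [-5, 5]. Equality would need d = 0, but d changes sign only between consecutive integers, jumping over 0:
x = -1: LHS = -2·(-1) - 2 = 0; 0 = -1 — FAILS  (d = 1)
x = 0: LHS = -2·0 - 2 = -2; -2 = 0 — FAILS  (d = -2)
Away from these crossings d keeps a constant sign, and checking every integer in [-5, 5] confirms d ≠ 0 throughout. Hence the two sides are never equal, so the claimed relation (=) fails for every integer in [-5, 5].

Answer: None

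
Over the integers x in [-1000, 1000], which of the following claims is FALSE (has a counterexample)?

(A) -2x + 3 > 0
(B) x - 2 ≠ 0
(A) x = 2: LHS = -2·2 + 3 = -1; -1 > 0 — FAILS
(B) x = 2: LHS = 2 - 2 = 0; 0 ≠ 0 — FAILS

Answer: Both A and B are false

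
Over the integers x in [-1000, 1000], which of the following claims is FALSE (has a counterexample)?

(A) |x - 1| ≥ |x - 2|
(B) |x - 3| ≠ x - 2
(A) x = 0: LHS = |0 - 1| = |-1| = 1, RHS = |0 - 2| = |-2| = 2; 1 ≥ 2 — FAILS

(B) Track d = LHS − RHS over the integers in [-1000, 1000]. Equality would need d = 0, but d changes sign only between consecutive integers, jumping over 0:
x = 2: LHS = |2 - 3| = |-1| = 1, RHS = 2 - 2 = 0; 1 ≠ 0 — holds  (d = 1)
x = 3: LHS = |3 - 3| = |0| = 0, RHS = 3 - 2 = 1; 0 ≠ 1 — holds  (d = -1)
Away from these crossings d keeps a constant sign, and checking every integer in [-1000, 1000] confirms d ≠ 0 throughout. Hence the two sides are never equal, so the relation holds for every integer in [-1000, 1000].

Only (A) has a counterexample.

Answer: A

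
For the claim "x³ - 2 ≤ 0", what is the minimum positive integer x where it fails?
Testing positive integers:
x = 1: LHS = 1³ - 2 = -1; -1 ≤ 0 — holds
x = 2: LHS = 2³ - 2 = 6; 6 ≤ 0 — FAILS  ← smallest positive counterexample

Answer: x = 2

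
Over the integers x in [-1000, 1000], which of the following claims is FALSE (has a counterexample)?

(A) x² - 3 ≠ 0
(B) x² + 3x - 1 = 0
(A) Track d = LHS − RHS over the integers in [-1000, 1000]. Equality would need d = 0, but d changes sign only between consecutive integers, jumping over 0:
x = -2: LHS = (-2)² - 3 = 1; 1 ≠ 0 — holds  (d = 1)
x = -1: LHS = (-1)² - 3 = -2; -2 ≠ 0 — holds  (d = -2)
x = 1: LHS = 1² - 3 = -2; -2 ≠ 0 — holds  (d = -2)
x = 2: LHS = 2² - 3 = 1; 1 ≠ 0 — holds  (d = 1)
Away from these crossings d keeps a constant sign, and checking every integer in [-1000, 1000] confirms d ≠ 0 throughout. Hence the two sides are never equal, so the relation holds for every integer in [-1000, 1000].

(B) x = 0: LHS = 0² + 3·0 - 1 = -1; -1 = 0 — FAILS

Only (B) has a counterexample.

Answer: B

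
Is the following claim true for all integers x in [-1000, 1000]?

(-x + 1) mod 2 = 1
The claim fails at x = 1:
x = 1: LHS = (-1 + 1) mod 2 = 0 mod 2 = 0; 0 = 1 — FAILS

Because a single integer refutes it, the statement is false.

Answer: False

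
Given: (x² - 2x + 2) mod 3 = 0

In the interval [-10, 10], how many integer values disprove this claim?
Counterexamples in [-10, 10]: {-10, -9, -8, -7, -6, -5, -4, -3, -2, -1, 0, 1, 2, 3, 4, 5, 6, 7, 8, 9, 10}.

Counting them gives 21 values.

Answer: 21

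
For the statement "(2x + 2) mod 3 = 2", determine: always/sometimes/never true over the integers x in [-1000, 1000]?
Holds at x = 0: LHS = (2·0 + 2) mod 3 = 2 mod 3 = 2; 2 = 2 — holds
Fails at x = 1: LHS = (2·1 + 2) mod 3 = 4 mod 3 = 1; 1 = 2 — FAILS
It is satisfied by some integers in the range but not all.

Answer: Sometimes true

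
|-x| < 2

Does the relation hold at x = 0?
x = 0: LHS = |-0| = |0| = 0; 0 < 2 — holds

The relation is satisfied at x = 0.

Answer: Yes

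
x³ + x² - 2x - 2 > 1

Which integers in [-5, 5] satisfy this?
Holds for: {2, 3, 4, 5}
Fails for: {-5, -4, -3, -2, -1, 0, 1}

Answer: {2, 3, 4, 5}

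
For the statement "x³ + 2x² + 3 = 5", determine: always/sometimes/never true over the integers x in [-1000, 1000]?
Track d = LHS − RHS over the integers in [-1000, 1000]. Equality would need d = 0, but d changes sign only between consecutive integers, jumping over 0:
x = 0: LHS = 0³ + 2·0² + 3 = 3; 3 = 5 — FAILS  (d = -2)
x = 1: LHS = 1³ + 2·1² + 3 = 6; 6 = 5 — FAILS  (d = 1)
Away from these crossings d keeps a constant sign, and checking every integer in [-1000, 1000] confirms d ≠ 0 throughout. Hence the two sides are never equal, so the claimed relation (=) fails for every integer in [-1000, 1000].

No integer in the range satisfies it.

Answer: Never true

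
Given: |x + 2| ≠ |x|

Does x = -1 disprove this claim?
Substitute x = -1 into the relation:
x = -1: LHS = |(-1) + 2| = |1| = 1, RHS = |-1| = 1; 1 ≠ 1 — FAILS

Since the claim fails at x = -1, this value is a counterexample.

Answer: Yes, x = -1 is a counterexample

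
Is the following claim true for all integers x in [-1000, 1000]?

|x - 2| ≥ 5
The claim fails at x = 0:
x = 0: LHS = |0 - 2| = |-2| = 2; 2 ≥ 5 — FAILS

Because a single integer refutes it, the statement is false.

Answer: False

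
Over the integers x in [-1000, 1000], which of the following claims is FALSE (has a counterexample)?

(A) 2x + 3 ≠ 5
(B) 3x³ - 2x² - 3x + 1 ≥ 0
(A) x = 1: LHS = 2·1 + 3 = 5; 5 ≠ 5 — FAILS
(B) x = 1: LHS = 3·1³ - 2·1² - 3·1 + 1 = -1; -1 ≥ 0 — FAILS

Answer: Both A and B are false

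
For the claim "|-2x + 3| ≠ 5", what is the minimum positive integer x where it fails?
Testing positive integers:
x = 1: LHS = |-2·1 + 3| = |1| = 1; 1 ≠ 5 — holds
x = 2: LHS = |-2·2 + 3| = |-1| = 1; 1 ≠ 5 — holds
x = 3: LHS = |-2·3 + 3| = |-3| = 3; 3 ≠ 5 — holds
x = 4: LHS = |-2·4 + 3| = |-5| = 5; 5 ≠ 5 — FAILS  ← smallest positive counterexample

Answer: x = 4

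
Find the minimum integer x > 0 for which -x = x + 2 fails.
Testing positive integers:
x = 1: RHS = 1 + 2 = 3; -1 = 3 — FAILS  ← smallest positive counterexample

Answer: x = 1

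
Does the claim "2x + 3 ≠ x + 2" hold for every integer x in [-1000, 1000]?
The claim fails at x = -1:
x = -1: LHS = 2·(-1) + 3 = 1, RHS = (-1) + 2 = 1; 1 ≠ 1 — FAILS

Because a single integer refutes it, the statement is false.

Answer: False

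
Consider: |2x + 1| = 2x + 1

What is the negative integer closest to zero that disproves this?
Testing negative integers from -1 downward:
x = -1: LHS = |2·(-1) + 1| = |-1| = 1, RHS = 2·(-1) + 1 = -1; 1 = -1 — FAILS  ← closest negative counterexample to 0

Answer: x = -1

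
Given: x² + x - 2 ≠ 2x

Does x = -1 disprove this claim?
Substitute x = -1 into the relation:
x = -1: LHS = (-1)² + (-1) - 2 = -2, RHS = 2·(-1) = -2; -2 ≠ -2 — FAILS

Since the claim fails at x = -1, this value is a counterexample.

Answer: Yes, x = -1 is a counterexample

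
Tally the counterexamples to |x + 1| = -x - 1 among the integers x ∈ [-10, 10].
Counterexamples in [-10, 10]: {0, 1, 2, 3, 4, 5, 6, 7, 8, 9, 10}.

Counting them gives 11 values.

Answer: 11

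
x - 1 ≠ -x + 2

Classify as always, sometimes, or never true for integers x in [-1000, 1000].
Track d = LHS − RHS over the integers in [-1000, 1000]. Equality would need d = 0, but d changes sign only between consecutive integers, jumping over 0:
x = 1: LHS = 1 - 1 = 0, RHS = -1 + 2 = 1; 0 ≠ 1 — holds  (d = -1)
x = 2: LHS = 2 - 1 = 1, RHS = -2 + 2 = 0; 1 ≠ 0 — holds  (d = 1)
Away from these crossings d keeps a constant sign, and checking every integer in [-1000, 1000] confirms d ≠ 0 throughout. Hence the two sides are never equal, so the relation holds for every integer in [-1000, 1000].

No counterexample exists.

Answer: Always true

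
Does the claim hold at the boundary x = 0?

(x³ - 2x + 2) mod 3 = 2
x = 0: LHS = (0³ - 2·0 + 2) mod 3 = 2 mod 3 = 2; 2 = 2 — holds

The relation is satisfied at x = 0.

Answer: Yes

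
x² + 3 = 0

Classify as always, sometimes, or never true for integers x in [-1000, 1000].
Over all integers in [-1000, 1000], LHS − RHS is always positive; it is smallest at x = 0, where it equals 3:
x = 0: LHS = 0² + 3 = 3; 3 = 0 — FAILS
At the ends of the range:
x = -1000: LHS = (-1000)² + 3 = 1000003; 1000003 = 0 — FAILS
x = 1000: LHS = 1000² + 3 = 1000003; 1000003 = 0 — FAILS
Hence LHS − RHS is never 0, i.e. the two sides are never equal, so the claimed relation (=) fails for every integer in [-1000, 1000].

No integer in the range satisfies it.

Answer: Never true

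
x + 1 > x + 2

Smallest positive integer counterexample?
Testing positive integers:
x = 1: LHS = 1 + 1 = 2, RHS = 1 + 2 = 3; 2 > 3 — FAILS  ← smallest positive counterexample

Answer: x = 1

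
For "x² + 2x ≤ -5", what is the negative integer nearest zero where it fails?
Testing negative integers from -1 downward:
x = -1: LHS = (-1)² + 2·(-1) = -1; -1 ≤ -5 — FAILS  ← closest negative counterexample to 0

Answer: x = -1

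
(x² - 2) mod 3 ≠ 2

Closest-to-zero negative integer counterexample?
Testing negative integers from -1 downward:
x = -1: LHS = ((-1)² - 2) mod 3 = (-1) mod 3 = 2; 2 ≠ 2 — FAILS  ← closest negative counterexample to 0

Answer: x = -1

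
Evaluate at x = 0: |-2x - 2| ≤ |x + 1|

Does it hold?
x = 0: LHS = |-2·0 - 2| = |-2| = 2, RHS = |0 + 1| = |1| = 1; 2 ≤ 1 — FAILS

The relation fails at x = 0, so x = 0 is a counterexample.

Answer: No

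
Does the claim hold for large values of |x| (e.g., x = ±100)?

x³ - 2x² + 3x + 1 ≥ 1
x = 100: LHS = 100³ - 2·100² + 3·100 + 1 = 980301; 980301 ≥ 1 — holds
x = -100: LHS = (-100)³ - 2·(-100)² + 3·(-100) + 1 = -1020299; -1020299 ≥ 1 — FAILS

Answer: Partially: holds for x = 100, fails for x = -100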